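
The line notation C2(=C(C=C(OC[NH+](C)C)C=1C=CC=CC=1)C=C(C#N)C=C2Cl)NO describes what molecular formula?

Heavy atoms from the SMILES: 18 C, 1 Cl, 3 N, 2 O.
Implicit hydrogens by atom environment:
  7 × C (aromatic): 1 H each → 7
  5 × C (aromatic): no H
  2 × C: 3 H each → 6
  2 × C: no H
  1 × C: 2 H
  1 × C: 1 H
  1 × Cl: no H
  1 × N: 1 H
  1 × N (charge +1): 1 H
  1 × N: no H
  1 × O: 1 H
  1 × O: no H
  Total hydrogens = 19.
Net charge +1.
Molecular formula: C18H19ClN3O2+

C18H19ClN3O2+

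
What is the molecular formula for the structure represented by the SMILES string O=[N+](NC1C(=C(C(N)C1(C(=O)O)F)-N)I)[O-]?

C6H8FIN4O4

Heavy atoms from the SMILES: 6 C, 1 F, 1 I, 4 N, 4 O.
Implicit hydrogens by atom environment:
  4 × C: no H
  2 × C: 1 H each → 2
  2 × N: 2 H each → 4
  2 × O: no H
  1 × F: no H
  1 × I: no H
  1 × N: 1 H
  1 × N (charge +1): no H
  1 × O: 1 H
  1 × O (charge -1): no H
  Total hydrogens = 8.
Molecular formula: C6H8FIN4O4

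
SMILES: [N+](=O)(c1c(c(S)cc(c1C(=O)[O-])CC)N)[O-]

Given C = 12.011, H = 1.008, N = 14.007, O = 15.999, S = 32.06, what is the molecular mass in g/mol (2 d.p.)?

Molecular formula: C9H9N2O4S-.
M = 9×12.011 + 9×1.008 + 2×14.007 + 4×15.999 + 1×32.06 = 241.24 g/mol.

241.24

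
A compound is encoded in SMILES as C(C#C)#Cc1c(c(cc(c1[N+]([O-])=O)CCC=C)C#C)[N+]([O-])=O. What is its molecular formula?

Heavy atoms from the SMILES: 16 C, 2 N, 4 O.
Implicit hydrogens by atom environment:
  5 × C (aromatic): no H
  4 × C: no H
  3 × C: 2 H each → 6
  3 × C: 1 H each → 3
  2 × N (charge +1): no H
  2 × O: no H
  2 × O (charge -1): no H
  1 × C (aromatic): 1 H
  Total hydrogens = 10.
Molecular formula: C16H10N2O4

C16H10N2O4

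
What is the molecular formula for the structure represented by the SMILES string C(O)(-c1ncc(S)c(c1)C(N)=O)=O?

Heavy atoms from the SMILES: 7 C, 2 N, 3 O, 1 S.
Implicit hydrogens by atom environment:
  3 × C (aromatic): no H
  2 × C (aromatic): 1 H each → 2
  2 × C: no H
  2 × O: no H
  1 × N: 2 H
  1 × N (aromatic): no H
  1 × O: 1 H
  1 × S: 1 H
  Total hydrogens = 6.
Molecular formula: C7H6N2O3S

C7H6N2O3S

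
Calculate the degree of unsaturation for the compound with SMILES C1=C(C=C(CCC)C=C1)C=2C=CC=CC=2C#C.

10

Molecular formula from the SMILES: C17H16.
DoU = (2C + 2 + N − H − X)/2 = (2·17 + 2 + 0 − 16 − 0)/2 = 20/2 = 10.
(Structurally: 2 ring(s) + 8 π bond(s) = 10.)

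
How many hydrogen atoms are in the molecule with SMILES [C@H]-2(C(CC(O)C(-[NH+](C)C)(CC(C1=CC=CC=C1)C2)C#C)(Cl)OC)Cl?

26

Hydrogens are implicit in SMILES; fill each atom to its normal valence:
  5 × C (aromatic): 1 H each → 5
  4 × C: 1 H each → 4
  3 × C: 3 H each → 9
  3 × C: 2 H each → 6
  3 × C: no H
  2 × Cl: no H
  1 × C (aromatic): no H
  1 × N (charge +1): 1 H
  1 × O: 1 H
  1 × O: no H
  Total hydrogens = 26.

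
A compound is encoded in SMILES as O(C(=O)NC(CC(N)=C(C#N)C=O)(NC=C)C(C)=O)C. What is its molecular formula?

Heavy atoms from the SMILES: 12 C, 4 N, 4 O.
Implicit hydrogens by atom environment:
  6 × C: no H
  4 × O: no H
  2 × C: 3 H each → 6
  2 × C: 2 H each → 4
  2 × C: 1 H each → 2
  2 × N: 1 H each → 2
  1 × N: 2 H
  1 × N: no H
  Total hydrogens = 16.
Molecular formula: C12H16N4O4

C12H16N4O4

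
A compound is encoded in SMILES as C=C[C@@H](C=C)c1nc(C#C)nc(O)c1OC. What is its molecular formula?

Heavy atoms from the SMILES: 12 C, 2 N, 2 O.
Implicit hydrogens by atom environment:
  4 × C: 1 H each → 4
  4 × C (aromatic): no H
  2 × C: 2 H each → 4
  2 × N (aromatic): no H
  1 × C: 3 H
  1 × C: no H
  1 × O: 1 H
  1 × O: no H
  Total hydrogens = 12.
Molecular formula: C12H12N2O2

C12H12N2O2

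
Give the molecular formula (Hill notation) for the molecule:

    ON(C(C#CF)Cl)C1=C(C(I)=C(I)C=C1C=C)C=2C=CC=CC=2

Heavy atoms from the SMILES: 17 C, 1 Cl, 1 F, 2 I, 1 N, 1 O.
Implicit hydrogens by atom environment:
  6 × C (aromatic): 1 H each → 6
  6 × C (aromatic): no H
  2 × C: 1 H each → 2
  2 × C: no H
  2 × I: no H
  1 × C: 2 H
  1 × Cl: no H
  1 × F: no H
  1 × N: no H
  1 × O: 1 H
  Total hydrogens = 11.
Molecular formula: C17H11ClFI2NO

C17H11ClFI2NO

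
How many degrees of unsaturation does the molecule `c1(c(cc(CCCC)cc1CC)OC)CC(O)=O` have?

Molecular formula from the SMILES: C15H22O3.
DoU = (2C + 2 + N − H − X)/2 = (2·15 + 2 + 0 − 22 − 0)/2 = 10/2 = 5.
(Structurally: 1 ring(s) + 4 π bond(s) = 5.)

5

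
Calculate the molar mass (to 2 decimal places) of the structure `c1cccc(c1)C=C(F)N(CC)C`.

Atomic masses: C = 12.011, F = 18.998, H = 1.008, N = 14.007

Molecular formula: C11H14FN.
M = 11×12.011 + 1×18.998 + 14×1.008 + 1×14.007 = 179.24 g/mol.

179.24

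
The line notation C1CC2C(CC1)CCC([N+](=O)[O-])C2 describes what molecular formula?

Heavy atoms from the SMILES: 10 C, 1 N, 2 O.
Implicit hydrogens by atom environment:
  7 × C: 2 H each → 14
  3 × C: 1 H each → 3
  1 × N (charge +1): no H
  1 × O: no H
  1 × O (charge -1): no H
  Total hydrogens = 17.
Molecular formula: C10H17NO2

C10H17NO2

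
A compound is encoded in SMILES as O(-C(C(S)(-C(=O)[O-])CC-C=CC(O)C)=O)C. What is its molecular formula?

C10H15O5S-

Heavy atoms from the SMILES: 10 C, 5 O, 1 S.
Implicit hydrogens by atom environment:
  3 × C: 1 H each → 3
  3 × C: no H
  3 × O: no H
  2 × C: 3 H each → 6
  2 × C: 2 H each → 4
  1 × O: 1 H
  1 × O (charge -1): no H
  1 × S: 1 H
  Total hydrogens = 15.
Net charge -1.
Molecular formula: C10H15O5S-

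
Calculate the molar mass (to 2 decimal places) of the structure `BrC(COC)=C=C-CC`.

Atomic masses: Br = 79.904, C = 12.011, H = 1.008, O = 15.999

Molecular formula: C7H11BrO.
M = 1×79.904 + 7×12.011 + 11×1.008 + 1×15.999 = 191.07 g/mol.

191.07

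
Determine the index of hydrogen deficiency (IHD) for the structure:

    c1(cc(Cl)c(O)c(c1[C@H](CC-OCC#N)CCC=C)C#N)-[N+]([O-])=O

Molecular formula from the SMILES: C16H16ClN3O4.
DoU = (2C + 2 + N − H − X)/2 = (2·16 + 2 + 3 − 16 − 1)/2 = 20/2 = 10.
(Structurally: 1 ring(s) + 9 π bond(s) = 10.)

10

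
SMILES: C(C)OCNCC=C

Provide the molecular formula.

C6H13NO

Heavy atoms from the SMILES: 6 C, 1 N, 1 O.
Implicit hydrogens by atom environment:
  4 × C: 2 H each → 8
  1 × C: 3 H
  1 × C: 1 H
  1 × N: 1 H
  1 × O: no H
  Total hydrogens = 13.
Molecular formula: C6H13NO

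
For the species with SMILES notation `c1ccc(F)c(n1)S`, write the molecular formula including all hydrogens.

Heavy atoms from the SMILES: 5 C, 1 F, 1 N, 1 S.
Implicit hydrogens by atom environment:
  3 × C (aromatic): 1 H each → 3
  2 × C (aromatic): no H
  1 × F: no H
  1 × N (aromatic): no H
  1 × S: 1 H
  Total hydrogens = 4.
Molecular formula: C5H4FNS

C5H4FNS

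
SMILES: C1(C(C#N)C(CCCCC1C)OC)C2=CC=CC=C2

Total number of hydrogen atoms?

Hydrogens are implicit in SMILES; fill each atom to its normal valence:
  5 × C (aromatic): 1 H each → 5
  4 × C: 2 H each → 8
  4 × C: 1 H each → 4
  2 × C: 3 H each → 6
  1 × C (aromatic): no H
  1 × C: no H
  1 × N: no H
  1 × O: no H
  Total hydrogens = 23.

23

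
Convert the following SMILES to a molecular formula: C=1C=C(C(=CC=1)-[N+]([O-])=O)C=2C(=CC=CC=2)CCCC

Heavy atoms from the SMILES: 16 C, 1 N, 2 O.
Implicit hydrogens by atom environment:
  8 × C (aromatic): 1 H each → 8
  4 × C (aromatic): no H
  3 × C: 2 H each → 6
  1 × C: 3 H
  1 × N (charge +1): no H
  1 × O: no H
  1 × O (charge -1): no H
  Total hydrogens = 17.
Molecular formula: C16H17NO2

C16H17NO2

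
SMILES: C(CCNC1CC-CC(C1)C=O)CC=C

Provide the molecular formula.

Heavy atoms from the SMILES: 13 C, 1 N, 1 O.
Implicit hydrogens by atom environment:
  9 × C: 2 H each → 18
  4 × C: 1 H each → 4
  1 × N: 1 H
  1 × O: no H
  Total hydrogens = 23.
Molecular formula: C13H23NO

C13H23NO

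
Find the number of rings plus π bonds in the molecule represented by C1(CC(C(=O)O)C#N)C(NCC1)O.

4

Molecular formula from the SMILES: C8H12N2O3.
DoU = (2C + 2 + N − H − X)/2 = (2·8 + 2 + 2 − 12 − 0)/2 = 8/2 = 4.
(Structurally: 1 ring(s) + 3 π bond(s) = 4.)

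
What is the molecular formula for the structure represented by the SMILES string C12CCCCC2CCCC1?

C10H18

Heavy atoms from the SMILES: 10 C.
Implicit hydrogens by atom environment:
  8 × C: 2 H each → 16
  2 × C: 1 H each → 2
  Total hydrogens = 18.
Molecular formula: C10H18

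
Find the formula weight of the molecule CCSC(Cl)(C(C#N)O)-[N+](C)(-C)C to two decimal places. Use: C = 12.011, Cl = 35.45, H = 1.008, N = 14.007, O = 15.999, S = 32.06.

223.74

Molecular formula: C8H16ClN2OS+.
M = 8×12.011 + 1×35.45 + 16×1.008 + 2×14.007 + 1×15.999 + 1×32.06 = 223.74 g/mol.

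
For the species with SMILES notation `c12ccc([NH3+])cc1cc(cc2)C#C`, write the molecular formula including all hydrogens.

Heavy atoms from the SMILES: 12 C, 1 N.
Implicit hydrogens by atom environment:
  6 × C (aromatic): 1 H each → 6
  4 × C (aromatic): no H
  1 × C: 1 H
  1 × C: no H
  1 × N (charge +1): 3 H
  Total hydrogens = 10.
Net charge +1.
Molecular formula: C12H10N+

C12H10N+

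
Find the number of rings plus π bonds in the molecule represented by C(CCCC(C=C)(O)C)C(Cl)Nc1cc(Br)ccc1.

5

Molecular formula from the SMILES: C15H21BrClNO.
DoU = (2C + 2 + N − H − X)/2 = (2·15 + 2 + 1 − 21 − 2)/2 = 10/2 = 5.
(Structurally: 1 ring(s) + 4 π bond(s) = 5.)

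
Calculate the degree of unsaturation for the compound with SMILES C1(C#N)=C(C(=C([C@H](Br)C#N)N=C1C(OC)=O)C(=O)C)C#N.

12

Molecular formula from the SMILES: C13H7BrN4O3.
DoU = (2C + 2 + N − H − X)/2 = (2·13 + 2 + 4 − 7 − 1)/2 = 24/2 = 12.
(Structurally: 1 ring(s) + 11 π bond(s) = 12.)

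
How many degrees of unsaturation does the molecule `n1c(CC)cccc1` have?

4

Molecular formula from the SMILES: C7H9N.
DoU = (2C + 2 + N − H − X)/2 = (2·7 + 2 + 1 − 9 − 0)/2 = 8/2 = 4.
(Structurally: 1 ring(s) + 3 π bond(s) = 4.)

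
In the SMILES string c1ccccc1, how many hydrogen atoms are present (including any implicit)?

Hydrogens are implicit in SMILES; fill each atom to its normal valence:
  6 × C (aromatic): 1 H each → 6
  Total hydrogens = 6.

6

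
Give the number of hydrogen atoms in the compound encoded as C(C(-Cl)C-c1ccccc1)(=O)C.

11

Hydrogens are implicit in SMILES; fill each atom to its normal valence:
  5 × C (aromatic): 1 H each → 5
  1 × C: 3 H
  1 × C: 2 H
  1 × C: 1 H
  1 × C: no H
  1 × C (aromatic): no H
  1 × Cl: no H
  1 × O: no H
  Total hydrogens = 11.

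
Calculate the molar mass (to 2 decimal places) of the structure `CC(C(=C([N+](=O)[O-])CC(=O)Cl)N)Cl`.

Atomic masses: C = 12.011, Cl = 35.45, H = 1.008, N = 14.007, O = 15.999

227.04

Molecular formula: C6H8Cl2N2O3.
M = 6×12.011 + 2×35.45 + 8×1.008 + 2×14.007 + 3×15.999 = 227.04 g/mol.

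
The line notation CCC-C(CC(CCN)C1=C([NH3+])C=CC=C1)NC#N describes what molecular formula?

Heavy atoms from the SMILES: 15 C, 4 N.
Implicit hydrogens by atom environment:
  5 × C: 2 H each → 10
  4 × C (aromatic): 1 H each → 4
  2 × C: 1 H each → 2
  2 × C (aromatic): no H
  1 × C: 3 H
  1 × C: no H
  1 × N (charge +1): 3 H
  1 × N: 2 H
  1 × N: 1 H
  1 × N: no H
  Total hydrogens = 25.
Net charge +1.
Molecular formula: C15H25N4+

C15H25N4+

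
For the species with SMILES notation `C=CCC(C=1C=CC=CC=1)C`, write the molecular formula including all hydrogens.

C11H14

Heavy atoms from the SMILES: 11 C.
Implicit hydrogens by atom environment:
  5 × C (aromatic): 1 H each → 5
  2 × C: 2 H each → 4
  2 × C: 1 H each → 2
  1 × C: 3 H
  1 × C (aromatic): no H
  Total hydrogens = 14.
Molecular formula: C11H14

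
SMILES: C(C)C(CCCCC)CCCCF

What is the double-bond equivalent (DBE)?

0

Molecular formula from the SMILES: C12H25F.
DoU = (2C + 2 + N − H − X)/2 = (2·12 + 2 + 0 − 25 − 1)/2 = 0/2 = 0.
(Structurally: 0 ring(s) + 0 π bond(s) = 0.)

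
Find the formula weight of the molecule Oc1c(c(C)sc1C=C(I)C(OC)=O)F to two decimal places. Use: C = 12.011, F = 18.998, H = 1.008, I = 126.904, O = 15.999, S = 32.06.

342.12

Molecular formula: C9H8FIO3S.
M = 9×12.011 + 1×18.998 + 8×1.008 + 1×126.904 + 3×15.999 + 1×32.06 = 342.12 g/mol.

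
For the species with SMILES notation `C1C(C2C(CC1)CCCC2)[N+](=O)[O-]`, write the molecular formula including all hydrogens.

Heavy atoms from the SMILES: 10 C, 1 N, 2 O.
Implicit hydrogens by atom environment:
  7 × C: 2 H each → 14
  3 × C: 1 H each → 3
  1 × N (charge +1): no H
  1 × O: no H
  1 × O (charge -1): no H
  Total hydrogens = 17.
Molecular formula: C10H17NO2

C10H17NO2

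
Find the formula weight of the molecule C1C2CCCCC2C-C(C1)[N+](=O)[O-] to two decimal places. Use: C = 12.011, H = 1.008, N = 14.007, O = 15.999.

183.25

Molecular formula: C10H17NO2.
M = 10×12.011 + 17×1.008 + 1×14.007 + 2×15.999 = 183.25 g/mol.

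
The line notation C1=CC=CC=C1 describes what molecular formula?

Heavy atoms from the SMILES: 6 C.
Implicit hydrogens by atom environment:
  6 × C (aromatic): 1 H each → 6
  Total hydrogens = 6.
Molecular formula: C6H6

C6H6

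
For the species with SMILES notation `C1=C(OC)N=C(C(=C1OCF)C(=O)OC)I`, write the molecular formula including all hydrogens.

C9H9FINO4

Heavy atoms from the SMILES: 9 C, 1 F, 1 I, 1 N, 4 O.
Implicit hydrogens by atom environment:
  4 × C (aromatic): no H
  4 × O: no H
  2 × C: 3 H each → 6
  1 × C: 2 H
  1 × C (aromatic): 1 H
  1 × C: no H
  1 × F: no H
  1 × I: no H
  1 × N (aromatic): no H
  Total hydrogens = 9.
Molecular formula: C9H9FINO4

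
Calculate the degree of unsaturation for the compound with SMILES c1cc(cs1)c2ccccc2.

Molecular formula from the SMILES: C10H8S.
DoU = (2C + 2 + N − H − X)/2 = (2·10 + 2 + 0 − 8 − 0)/2 = 14/2 = 7.
(Structurally: 2 ring(s) + 5 π bond(s) = 7.)

7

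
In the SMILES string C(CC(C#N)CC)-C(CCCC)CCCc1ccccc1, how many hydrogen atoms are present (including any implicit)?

31

Hydrogens are implicit in SMILES; fill each atom to its normal valence:
  9 × C: 2 H each → 18
  5 × C (aromatic): 1 H each → 5
  2 × C: 3 H each → 6
  2 × C: 1 H each → 2
  1 × C: no H
  1 × C (aromatic): no H
  1 × N: no H
  Total hydrogens = 31.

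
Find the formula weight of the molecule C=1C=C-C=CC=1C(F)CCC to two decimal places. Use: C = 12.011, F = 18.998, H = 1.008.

152.21

Molecular formula: C10H13F.
M = 10×12.011 + 1×18.998 + 13×1.008 = 152.21 g/mol.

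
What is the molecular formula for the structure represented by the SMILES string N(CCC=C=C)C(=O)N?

Heavy atoms from the SMILES: 6 C, 2 N, 1 O.
Implicit hydrogens by atom environment:
  3 × C: 2 H each → 6
  2 × C: no H
  1 × C: 1 H
  1 × N: 2 H
  1 × N: 1 H
  1 × O: no H
  Total hydrogens = 10.
Molecular formula: C6H10N2O

C6H10N2O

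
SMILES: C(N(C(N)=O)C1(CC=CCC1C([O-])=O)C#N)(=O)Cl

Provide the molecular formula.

Heavy atoms from the SMILES: 10 C, 1 Cl, 3 N, 4 O.
Implicit hydrogens by atom environment:
  5 × C: no H
  3 × C: 1 H each → 3
  3 × O: no H
  2 × C: 2 H each → 4
  2 × N: no H
  1 × Cl: no H
  1 × N: 2 H
  1 × O (charge -1): no H
  Total hydrogens = 9.
Net charge -1.
Molecular formula: C10H9ClN3O4-

C10H9ClN3O4-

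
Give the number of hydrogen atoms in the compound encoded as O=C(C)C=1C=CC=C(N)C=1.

Hydrogens are implicit in SMILES; fill each atom to its normal valence:
  4 × C (aromatic): 1 H each → 4
  2 × C (aromatic): no H
  1 × C: 3 H
  1 × C: no H
  1 × N: 2 H
  1 × O: no H
  Total hydrogens = 9.

9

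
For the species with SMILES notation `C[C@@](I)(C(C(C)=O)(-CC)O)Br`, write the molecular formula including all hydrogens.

Heavy atoms from the SMILES: 1 Br, 7 C, 1 I, 2 O.
Implicit hydrogens by atom environment:
  3 × C: 3 H each → 9
  3 × C: no H
  1 × Br: no H
  1 × C: 2 H
  1 × I: no H
  1 × O: 1 H
  1 × O: no H
  Total hydrogens = 12.
Molecular formula: C7H12BrIO2

C7H12BrIO2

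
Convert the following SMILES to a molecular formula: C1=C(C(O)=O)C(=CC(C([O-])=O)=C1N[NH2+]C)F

C9H9FN2O4

Heavy atoms from the SMILES: 9 C, 1 F, 2 N, 4 O.
Implicit hydrogens by atom environment:
  4 × C (aromatic): no H
  2 × C (aromatic): 1 H each → 2
  2 × C: no H
  2 × O: no H
  1 × C: 3 H
  1 × F: no H
  1 × N (charge +1): 2 H
  1 × N: 1 H
  1 × O: 1 H
  1 × O (charge -1): no H
  Total hydrogens = 9.
Molecular formula: C9H9FN2O4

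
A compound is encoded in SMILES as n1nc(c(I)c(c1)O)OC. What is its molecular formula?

Heavy atoms from the SMILES: 5 C, 1 I, 2 N, 2 O.
Implicit hydrogens by atom environment:
  3 × C (aromatic): no H
  2 × N (aromatic): no H
  1 × C: 3 H
  1 × C (aromatic): 1 H
  1 × I: no H
  1 × O: 1 H
  1 × O: no H
  Total hydrogens = 5.
Molecular formula: C5H5IN2O2

C5H5IN2O2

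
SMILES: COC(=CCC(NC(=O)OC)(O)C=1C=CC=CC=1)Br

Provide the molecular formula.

Heavy atoms from the SMILES: 1 Br, 13 C, 1 N, 4 O.
Implicit hydrogens by atom environment:
  5 × C (aromatic): 1 H each → 5
  3 × C: no H
  3 × O: no H
  2 × C: 3 H each → 6
  1 × Br: no H
  1 × C: 2 H
  1 × C: 1 H
  1 × C (aromatic): no H
  1 × N: 1 H
  1 × O: 1 H
  Total hydrogens = 16.
Molecular formula: C13H16BrNO4

C13H16BrNO4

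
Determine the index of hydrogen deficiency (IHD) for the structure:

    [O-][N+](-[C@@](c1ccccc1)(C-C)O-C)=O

Molecular formula from the SMILES: C10H13NO3.
DoU = (2C + 2 + N − H − X)/2 = (2·10 + 2 + 1 − 13 − 0)/2 = 10/2 = 5.
(Structurally: 1 ring(s) + 4 π bond(s) = 5.)

5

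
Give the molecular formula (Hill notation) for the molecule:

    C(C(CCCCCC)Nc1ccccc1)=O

Heavy atoms from the SMILES: 14 C, 1 N, 1 O.
Implicit hydrogens by atom environment:
  5 × C: 2 H each → 10
  5 × C (aromatic): 1 H each → 5
  2 × C: 1 H each → 2
  1 × C: 3 H
  1 × C (aromatic): no H
  1 × N: 1 H
  1 × O: no H
  Total hydrogens = 21.
Molecular formula: C14H21NO

C14H21NO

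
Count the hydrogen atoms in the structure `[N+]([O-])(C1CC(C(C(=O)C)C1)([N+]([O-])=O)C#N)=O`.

9

Hydrogens are implicit in SMILES; fill each atom to its normal valence:
  3 × C: no H
  3 × O: no H
  2 × C: 2 H each → 4
  2 × C: 1 H each → 2
  2 × N (charge +1): no H
  2 × O (charge -1): no H
  1 × C: 3 H
  1 × N: no H
  Total hydrogens = 9.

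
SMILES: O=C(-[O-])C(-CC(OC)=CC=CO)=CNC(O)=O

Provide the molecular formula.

Heavy atoms from the SMILES: 10 C, 1 N, 6 O.
Implicit hydrogens by atom environment:
  4 × C: 1 H each → 4
  4 × C: no H
  3 × O: no H
  2 × O: 1 H each → 2
  1 × C: 3 H
  1 × C: 2 H
  1 × N: 1 H
  1 × O (charge -1): no H
  Total hydrogens = 12.
Net charge -1.
Molecular formula: C10H12NO6-

C10H12NO6-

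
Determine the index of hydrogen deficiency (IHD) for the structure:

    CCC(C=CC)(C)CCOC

1

Molecular formula from the SMILES: C10H20O.
DoU = (2C + 2 + N − H − X)/2 = (2·10 + 2 + 0 − 20 − 0)/2 = 2/2 = 1.
(Structurally: 0 ring(s) + 1 π bond(s) = 1.)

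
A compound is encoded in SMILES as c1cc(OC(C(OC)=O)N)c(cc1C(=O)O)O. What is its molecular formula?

Heavy atoms from the SMILES: 10 C, 1 N, 6 O.
Implicit hydrogens by atom environment:
  4 × O: no H
  3 × C (aromatic): 1 H each → 3
  3 × C (aromatic): no H
  2 × C: no H
  2 × O: 1 H each → 2
  1 × C: 3 H
  1 × C: 1 H
  1 × N: 2 H
  Total hydrogens = 11.
Molecular formula: C10H11NO6

C10H11NO6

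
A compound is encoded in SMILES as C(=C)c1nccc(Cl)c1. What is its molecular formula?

Heavy atoms from the SMILES: 7 C, 1 Cl, 1 N.
Implicit hydrogens by atom environment:
  3 × C (aromatic): 1 H each → 3
  2 × C (aromatic): no H
  1 × C: 2 H
  1 × C: 1 H
  1 × Cl: no H
  1 × N (aromatic): no H
  Total hydrogens = 6.
Molecular formula: C7H6ClN

C7H6ClN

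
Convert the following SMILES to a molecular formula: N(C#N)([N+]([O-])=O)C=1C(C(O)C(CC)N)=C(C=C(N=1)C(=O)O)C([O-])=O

Heavy atoms from the SMILES: 12 C, 5 N, 7 O.
Implicit hydrogens by atom environment:
  4 × C (aromatic): no H
  3 × C: no H
  3 × O: no H
  2 × C: 1 H each → 2
  2 × N: no H
  2 × O: 1 H each → 2
  2 × O (charge -1): no H
  1 × C: 3 H
  1 × C: 2 H
  1 × C (aromatic): 1 H
  1 × N: 2 H
  1 × N (aromatic): no H
  1 × N (charge +1): no H
  Total hydrogens = 12.
Net charge -1.
Molecular formula: C12H12N5O7-

C12H12N5O7-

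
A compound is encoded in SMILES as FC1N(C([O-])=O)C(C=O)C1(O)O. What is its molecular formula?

C5H5FNO5-

Heavy atoms from the SMILES: 5 C, 1 F, 1 N, 5 O.
Implicit hydrogens by atom environment:
  3 × C: 1 H each → 3
  2 × C: no H
  2 × O: 1 H each → 2
  2 × O: no H
  1 × F: no H
  1 × N: no H
  1 × O (charge -1): no H
  Total hydrogens = 5.
Net charge -1.
Molecular formula: C5H5FNO5-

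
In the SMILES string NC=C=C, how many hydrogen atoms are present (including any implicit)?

Hydrogens are implicit in SMILES; fill each atom to its normal valence:
  1 × C: 2 H
  1 × C: 1 H
  1 × C: no H
  1 × N: 2 H
  Total hydrogens = 5.

5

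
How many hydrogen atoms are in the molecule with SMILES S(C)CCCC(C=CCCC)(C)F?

21

Hydrogens are implicit in SMILES; fill each atom to its normal valence:
  5 × C: 2 H each → 10
  3 × C: 3 H each → 9
  2 × C: 1 H each → 2
  1 × C: no H
  1 × F: no H
  1 × S: no H
  Total hydrogens = 21.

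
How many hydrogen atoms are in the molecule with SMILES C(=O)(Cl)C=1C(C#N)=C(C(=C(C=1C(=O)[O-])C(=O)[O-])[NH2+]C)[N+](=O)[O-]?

Hydrogens are implicit in SMILES; fill each atom to its normal valence:
  6 × C (aromatic): no H
  4 × C: no H
  4 × O: no H
  3 × O (charge -1): no H
  1 × C: 3 H
  1 × Cl: no H
  1 × N (charge +1): 2 H
  1 × N: no H
  1 × N (charge +1): no H
  Total hydrogens = 5.

5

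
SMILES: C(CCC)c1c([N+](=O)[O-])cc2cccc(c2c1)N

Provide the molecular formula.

Heavy atoms from the SMILES: 14 C, 2 N, 2 O.
Implicit hydrogens by atom environment:
  5 × C (aromatic): 1 H each → 5
  5 × C (aromatic): no H
  3 × C: 2 H each → 6
  1 × C: 3 H
  1 × N: 2 H
  1 × N (charge +1): no H
  1 × O: no H
  1 × O (charge -1): no H
  Total hydrogens = 16.
Molecular formula: C14H16N2O2

C14H16N2O2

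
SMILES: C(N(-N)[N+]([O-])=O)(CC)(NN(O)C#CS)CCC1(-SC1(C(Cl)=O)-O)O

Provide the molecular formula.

Heavy atoms from the SMILES: 10 C, 1 Cl, 5 N, 6 O, 2 S.
Implicit hydrogens by atom environment:
  6 × C: no H
  3 × C: 2 H each → 6
  3 × O: 1 H each → 3
  2 × N: no H
  2 × O: no H
  1 × C: 3 H
  1 × Cl: no H
  1 × N: 2 H
  1 × N: 1 H
  1 × N (charge +1): no H
  1 × O (charge -1): no H
  1 × S: 1 H
  1 × S: no H
  Total hydrogens = 16.
Molecular formula: C10H16ClN5O6S2

C10H16ClN5O6S2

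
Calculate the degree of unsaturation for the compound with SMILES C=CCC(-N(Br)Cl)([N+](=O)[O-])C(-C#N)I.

4

Molecular formula from the SMILES: C6H6BrClIN3O2.
DoU = (2C + 2 + N − H − X)/2 = (2·6 + 2 + 3 − 6 − 3)/2 = 8/2 = 4.
(Structurally: 0 ring(s) + 4 π bond(s) = 4.)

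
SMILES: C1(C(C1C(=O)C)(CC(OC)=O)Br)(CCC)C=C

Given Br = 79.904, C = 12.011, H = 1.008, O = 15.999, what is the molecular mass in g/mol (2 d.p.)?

Molecular formula: C13H19BrO3.
M = 1×79.904 + 13×12.011 + 19×1.008 + 3×15.999 = 303.20 g/mol.

303.20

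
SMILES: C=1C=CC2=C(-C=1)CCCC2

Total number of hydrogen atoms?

12

Hydrogens are implicit in SMILES; fill each atom to its normal valence:
  4 × C: 2 H each → 8
  4 × C (aromatic): 1 H each → 4
  2 × C (aromatic): no H
  Total hydrogens = 12.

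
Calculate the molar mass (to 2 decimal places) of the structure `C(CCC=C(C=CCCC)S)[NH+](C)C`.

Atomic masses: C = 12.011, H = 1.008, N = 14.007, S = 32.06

214.39

Molecular formula: C12H24NS+.
M = 12×12.011 + 24×1.008 + 1×14.007 + 1×32.06 = 214.39 g/mol.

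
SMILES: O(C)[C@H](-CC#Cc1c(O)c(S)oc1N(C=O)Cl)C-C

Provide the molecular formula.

C12H14ClNO4S

Heavy atoms from the SMILES: 12 C, 1 Cl, 1 N, 4 O, 1 S.
Implicit hydrogens by atom environment:
  4 × C (aromatic): no H
  2 × C: 3 H each → 6
  2 × C: 2 H each → 4
  2 × C: 1 H each → 2
  2 × C: no H
  2 × O: no H
  1 × Cl: no H
  1 × N: no H
  1 × O: 1 H
  1 × O (aromatic): no H
  1 × S: 1 H
  Total hydrogens = 14.
Molecular formula: C12H14ClNO4S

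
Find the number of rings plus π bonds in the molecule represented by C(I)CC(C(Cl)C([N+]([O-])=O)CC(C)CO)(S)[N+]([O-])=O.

Molecular formula from the SMILES: C9H16ClIN2O5S.
DoU = (2C + 2 + N − H − X)/2 = (2·9 + 2 + 2 − 16 − 2)/2 = 4/2 = 2.
(Structurally: 0 ring(s) + 2 π bond(s) = 2.)

2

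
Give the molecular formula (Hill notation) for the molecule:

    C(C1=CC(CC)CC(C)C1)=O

C10H16O

Heavy atoms from the SMILES: 10 C, 1 O.
Implicit hydrogens by atom environment:
  4 × C: 1 H each → 4
  3 × C: 2 H each → 6
  2 × C: 3 H each → 6
  1 × C: no H
  1 × O: no H
  Total hydrogens = 16.
Molecular formula: C10H16O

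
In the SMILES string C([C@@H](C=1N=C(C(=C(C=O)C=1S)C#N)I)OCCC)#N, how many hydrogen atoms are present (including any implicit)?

Hydrogens are implicit in SMILES; fill each atom to its normal valence:
  5 × C (aromatic): no H
  2 × C: 2 H each → 4
  2 × C: 1 H each → 2
  2 × C: no H
  2 × N: no H
  2 × O: no H
  1 × C: 3 H
  1 × I: no H
  1 × N (aromatic): no H
  1 × S: 1 H
  Total hydrogens = 10.

10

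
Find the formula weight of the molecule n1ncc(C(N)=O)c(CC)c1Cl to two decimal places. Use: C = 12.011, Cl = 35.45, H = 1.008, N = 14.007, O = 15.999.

Molecular formula: C7H8ClN3O.
M = 7×12.011 + 1×35.45 + 8×1.008 + 3×14.007 + 1×15.999 = 185.61 g/mol.

185.61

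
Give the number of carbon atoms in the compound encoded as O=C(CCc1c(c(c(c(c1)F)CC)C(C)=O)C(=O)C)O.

The symbol for carbon appears 15 times in the SMILES. Lowercase c denotes aromatic carbon and counts toward C.

15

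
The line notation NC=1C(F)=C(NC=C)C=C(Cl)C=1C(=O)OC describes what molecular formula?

Heavy atoms from the SMILES: 10 C, 1 Cl, 1 F, 2 N, 2 O.
Implicit hydrogens by atom environment:
  5 × C (aromatic): no H
  2 × O: no H
  1 × C: 3 H
  1 × C: 2 H
  1 × C (aromatic): 1 H
  1 × C: 1 H
  1 × C: no H
  1 × Cl: no H
  1 × F: no H
  1 × N: 2 H
  1 × N: 1 H
  Total hydrogens = 10.
Molecular formula: C10H10ClFN2O2

C10H10ClFN2O2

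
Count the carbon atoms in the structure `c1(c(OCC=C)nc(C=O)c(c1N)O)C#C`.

The symbol for carbon appears 11 times in the SMILES. Lowercase c denotes aromatic carbon and counts toward C.

11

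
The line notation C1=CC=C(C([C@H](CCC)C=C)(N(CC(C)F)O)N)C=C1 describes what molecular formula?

Heavy atoms from the SMILES: 16 C, 1 F, 2 N, 1 O.
Implicit hydrogens by atom environment:
  5 × C (aromatic): 1 H each → 5
  4 × C: 2 H each → 8
  3 × C: 1 H each → 3
  2 × C: 3 H each → 6
  1 × C: no H
  1 × C (aromatic): no H
  1 × F: no H
  1 × N: 2 H
  1 × N: no H
  1 × O: 1 H
  Total hydrogens = 25.
Molecular formula: C16H25FN2O

C16H25FN2O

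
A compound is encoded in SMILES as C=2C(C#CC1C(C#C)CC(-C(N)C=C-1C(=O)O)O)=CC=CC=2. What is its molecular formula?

Heavy atoms from the SMILES: 18 C, 1 N, 3 O.
Implicit hydrogens by atom environment:
  6 × C: 1 H each → 6
  5 × C (aromatic): 1 H each → 5
  5 × C: no H
  2 × O: 1 H each → 2
  1 × C: 2 H
  1 × C (aromatic): no H
  1 × N: 2 H
  1 × O: no H
  Total hydrogens = 17.
Molecular formula: C18H17NO3

C18H17NO3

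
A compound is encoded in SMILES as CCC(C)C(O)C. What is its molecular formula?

Heavy atoms from the SMILES: 6 C, 1 O.
Implicit hydrogens by atom environment:
  3 × C: 3 H each → 9
  2 × C: 1 H each → 2
  1 × C: 2 H
  1 × O: 1 H
  Total hydrogens = 14.
Molecular formula: C6H14O

C6H14O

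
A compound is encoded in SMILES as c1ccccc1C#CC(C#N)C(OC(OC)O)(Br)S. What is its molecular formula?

C13H12BrNO3S

Heavy atoms from the SMILES: 1 Br, 13 C, 1 N, 3 O, 1 S.
Implicit hydrogens by atom environment:
  5 × C (aromatic): 1 H each → 5
  4 × C: no H
  2 × C: 1 H each → 2
  2 × O: no H
  1 × Br: no H
  1 × C: 3 H
  1 × C (aromatic): no H
  1 × N: no H
  1 × O: 1 H
  1 × S: 1 H
  Total hydrogens = 12.
Molecular formula: C13H12BrNO3S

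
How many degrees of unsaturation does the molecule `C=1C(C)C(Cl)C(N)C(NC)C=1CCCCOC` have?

2

Molecular formula from the SMILES: C13H25ClN2O.
DoU = (2C + 2 + N − H − X)/2 = (2·13 + 2 + 2 − 25 − 1)/2 = 4/2 = 2.
(Structurally: 1 ring(s) + 1 π bond(s) = 2.)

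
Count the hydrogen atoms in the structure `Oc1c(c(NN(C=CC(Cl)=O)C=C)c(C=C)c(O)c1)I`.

Hydrogens are implicit in SMILES; fill each atom to its normal valence:
  5 × C (aromatic): no H
  4 × C: 1 H each → 4
  2 × C: 2 H each → 4
  2 × O: 1 H each → 2
  1 × C (aromatic): 1 H
  1 × C: no H
  1 × Cl: no H
  1 × I: no H
  1 × N: 1 H
  1 × N: no H
  1 × O: no H
  Total hydrogens = 12.

12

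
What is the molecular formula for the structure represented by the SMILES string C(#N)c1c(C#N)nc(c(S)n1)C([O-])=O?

C7HN4O2S-

Heavy atoms from the SMILES: 7 C, 4 N, 2 O, 1 S.
Implicit hydrogens by atom environment:
  4 × C (aromatic): no H
  3 × C: no H
  2 × N (aromatic): no H
  2 × N: no H
  1 × O: no H
  1 × O (charge -1): no H
  1 × S: 1 H
  Total hydrogens = 1.
Net charge -1.
Molecular formula: C7HN4O2S-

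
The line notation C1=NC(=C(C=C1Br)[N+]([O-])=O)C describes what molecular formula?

C6H5BrN2O2

Heavy atoms from the SMILES: 1 Br, 6 C, 2 N, 2 O.
Implicit hydrogens by atom environment:
  3 × C (aromatic): no H
  2 × C (aromatic): 1 H each → 2
  1 × Br: no H
  1 × C: 3 H
  1 × N (aromatic): no H
  1 × N (charge +1): no H
  1 × O: no H
  1 × O (charge -1): no H
  Total hydrogens = 5.
Molecular formula: C6H5BrN2O2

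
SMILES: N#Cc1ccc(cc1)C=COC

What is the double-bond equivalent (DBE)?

Molecular formula from the SMILES: C10H9NO.
DoU = (2C + 2 + N − H − X)/2 = (2·10 + 2 + 1 − 9 − 0)/2 = 14/2 = 7.
(Structurally: 1 ring(s) + 6 π bond(s) = 7.)

7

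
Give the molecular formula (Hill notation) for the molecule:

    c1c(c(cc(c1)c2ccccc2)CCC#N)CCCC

C19H21N

Heavy atoms from the SMILES: 19 C, 1 N.
Implicit hydrogens by atom environment:
  8 × C (aromatic): 1 H each → 8
  5 × C: 2 H each → 10
  4 × C (aromatic): no H
  1 × C: 3 H
  1 × C: no H
  1 × N: no H
  Total hydrogens = 21.
Molecular formula: C19H21N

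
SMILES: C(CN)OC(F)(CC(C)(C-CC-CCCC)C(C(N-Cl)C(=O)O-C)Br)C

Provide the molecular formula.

Heavy atoms from the SMILES: 1 Br, 18 C, 1 Cl, 1 F, 2 N, 3 O.
Implicit hydrogens by atom environment:
  9 × C: 2 H each → 18
  4 × C: 3 H each → 12
  3 × C: no H
  3 × O: no H
  2 × C: 1 H each → 2
  1 × Br: no H
  1 × Cl: no H
  1 × F: no H
  1 × N: 2 H
  1 × N: 1 H
  Total hydrogens = 35.
Molecular formula: C18H35BrClFN2O3

C18H35BrClFN2O3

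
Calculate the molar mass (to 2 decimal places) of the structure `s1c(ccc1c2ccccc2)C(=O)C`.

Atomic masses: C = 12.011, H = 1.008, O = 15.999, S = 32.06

Molecular formula: C12H10OS.
M = 12×12.011 + 10×1.008 + 1×15.999 + 1×32.06 = 202.27 g/mol.

202.27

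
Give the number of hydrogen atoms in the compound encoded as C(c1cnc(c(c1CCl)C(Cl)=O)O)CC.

Hydrogens are implicit in SMILES; fill each atom to its normal valence:
  4 × C (aromatic): no H
  3 × C: 2 H each → 6
  2 × Cl: no H
  1 × C: 3 H
  1 × C (aromatic): 1 H
  1 × C: no H
  1 × N (aromatic): no H
  1 × O: 1 H
  1 × O: no H
  Total hydrogens = 11.

11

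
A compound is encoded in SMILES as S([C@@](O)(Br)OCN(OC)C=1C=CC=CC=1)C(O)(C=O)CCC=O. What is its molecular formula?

C14H18BrNO6S

Heavy atoms from the SMILES: 1 Br, 14 C, 1 N, 6 O, 1 S.
Implicit hydrogens by atom environment:
  5 × C (aromatic): 1 H each → 5
  4 × O: no H
  3 × C: 2 H each → 6
  2 × C: 1 H each → 2
  2 × C: no H
  2 × O: 1 H each → 2
  1 × Br: no H
  1 × C: 3 H
  1 × C (aromatic): no H
  1 × N: no H
  1 × S: no H
  Total hydrogens = 18.
Molecular formula: C14H18BrNO6S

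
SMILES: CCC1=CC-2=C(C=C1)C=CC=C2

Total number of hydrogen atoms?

Hydrogens are implicit in SMILES; fill each atom to its normal valence:
  7 × C (aromatic): 1 H each → 7
  3 × C (aromatic): no H
  1 × C: 3 H
  1 × C: 2 H
  Total hydrogens = 12.

12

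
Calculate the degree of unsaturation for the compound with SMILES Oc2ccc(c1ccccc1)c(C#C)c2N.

10

Molecular formula from the SMILES: C14H11NO.
DoU = (2C + 2 + N − H − X)/2 = (2·14 + 2 + 1 − 11 − 0)/2 = 20/2 = 10.
(Structurally: 2 ring(s) + 8 π bond(s) = 10.)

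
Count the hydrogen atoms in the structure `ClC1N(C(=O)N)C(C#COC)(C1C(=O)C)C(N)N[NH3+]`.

Hydrogens are implicit in SMILES; fill each atom to its normal valence:
  5 × C: no H
  3 × C: 1 H each → 3
  3 × O: no H
  2 × C: 3 H each → 6
  2 × N: 2 H each → 4
  1 × Cl: no H
  1 × N (charge +1): 3 H
  1 × N: 1 H
  1 × N: no H
  Total hydrogens = 17.

17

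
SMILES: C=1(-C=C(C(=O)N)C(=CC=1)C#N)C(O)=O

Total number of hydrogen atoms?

6

Hydrogens are implicit in SMILES; fill each atom to its normal valence:
  3 × C (aromatic): 1 H each → 3
  3 × C (aromatic): no H
  3 × C: no H
  2 × O: no H
  1 × N: 2 H
  1 × N: no H
  1 × O: 1 H
  Total hydrogens = 6.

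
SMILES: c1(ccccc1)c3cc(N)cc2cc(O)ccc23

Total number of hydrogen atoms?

Hydrogens are implicit in SMILES; fill each atom to its normal valence:
  10 × C (aromatic): 1 H each → 10
  6 × C (aromatic): no H
  1 × N: 2 H
  1 × O: 1 H
  Total hydrogens = 13.

13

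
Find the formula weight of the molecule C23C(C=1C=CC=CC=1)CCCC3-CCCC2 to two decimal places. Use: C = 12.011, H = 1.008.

Molecular formula: C16H22.
M = 16×12.011 + 22×1.008 = 214.35 g/mol.

214.35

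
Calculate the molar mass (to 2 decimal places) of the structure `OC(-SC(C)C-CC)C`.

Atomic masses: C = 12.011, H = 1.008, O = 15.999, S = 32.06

Molecular formula: C7H16OS.
M = 7×12.011 + 16×1.008 + 1×15.999 + 1×32.06 = 148.26 g/mol.

148.26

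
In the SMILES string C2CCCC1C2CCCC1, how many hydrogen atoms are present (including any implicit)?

Hydrogens are implicit in SMILES; fill each atom to its normal valence:
  8 × C: 2 H each → 16
  2 × C: 1 H each → 2
  Total hydrogens = 18.

18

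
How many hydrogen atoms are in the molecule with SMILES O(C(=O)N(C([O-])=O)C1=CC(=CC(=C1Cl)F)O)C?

6

Hydrogens are implicit in SMILES; fill each atom to its normal valence:
  4 × C (aromatic): no H
  3 × O: no H
  2 × C (aromatic): 1 H each → 2
  2 × C: no H
  1 × C: 3 H
  1 × Cl: no H
  1 × F: no H
  1 × N: no H
  1 × O: 1 H
  1 × O (charge -1): no H
  Total hydrogens = 6.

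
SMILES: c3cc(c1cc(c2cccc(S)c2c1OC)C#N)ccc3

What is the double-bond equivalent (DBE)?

Molecular formula from the SMILES: C18H13NOS.
DoU = (2C + 2 + N − H − X)/2 = (2·18 + 2 + 1 − 13 − 0)/2 = 26/2 = 13.
(Structurally: 3 ring(s) + 10 π bond(s) = 13.)

13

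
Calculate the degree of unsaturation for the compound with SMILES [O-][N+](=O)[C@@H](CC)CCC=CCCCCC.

Molecular formula from the SMILES: C12H23NO2.
DoU = (2C + 2 + N − H − X)/2 = (2·12 + 2 + 1 − 23 − 0)/2 = 4/2 = 2.
(Structurally: 0 ring(s) + 2 π bond(s) = 2.)

2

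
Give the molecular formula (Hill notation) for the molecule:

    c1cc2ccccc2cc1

C10H8

Heavy atoms from the SMILES: 10 C.
Implicit hydrogens by atom environment:
  8 × C (aromatic): 1 H each → 8
  2 × C (aromatic): no H
  Total hydrogens = 8.
Molecular formula: C10H8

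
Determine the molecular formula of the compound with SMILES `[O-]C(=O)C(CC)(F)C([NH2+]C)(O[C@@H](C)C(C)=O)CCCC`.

Heavy atoms from the SMILES: 14 C, 1 F, 1 N, 4 O.
Implicit hydrogens by atom environment:
  5 × C: 3 H each → 15
  4 × C: 2 H each → 8
  4 × C: no H
  3 × O: no H
  1 × C: 1 H
  1 × F: no H
  1 × N (charge +1): 2 H
  1 × O (charge -1): no H
  Total hydrogens = 26.
Molecular formula: C14H26FNO4

C14H26FNO4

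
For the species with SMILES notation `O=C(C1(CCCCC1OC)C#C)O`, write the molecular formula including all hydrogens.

Heavy atoms from the SMILES: 10 C, 3 O.
Implicit hydrogens by atom environment:
  4 × C: 2 H each → 8
  3 × C: no H
  2 × C: 1 H each → 2
  2 × O: no H
  1 × C: 3 H
  1 × O: 1 H
  Total hydrogens = 14.
Molecular formula: C10H14O3

C10H14O3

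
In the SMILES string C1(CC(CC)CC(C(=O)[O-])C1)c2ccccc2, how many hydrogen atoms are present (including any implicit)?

Hydrogens are implicit in SMILES; fill each atom to its normal valence:
  5 × C (aromatic): 1 H each → 5
  4 × C: 2 H each → 8
  3 × C: 1 H each → 3
  1 × C: 3 H
  1 × C (aromatic): no H
  1 × C: no H
  1 × O: no H
  1 × O (charge -1): no H
  Total hydrogens = 19.

19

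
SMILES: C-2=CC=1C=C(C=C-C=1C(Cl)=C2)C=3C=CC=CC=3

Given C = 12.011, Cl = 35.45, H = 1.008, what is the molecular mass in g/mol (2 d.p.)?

Molecular formula: C16H11Cl.
M = 16×12.011 + 1×35.45 + 11×1.008 = 238.71 g/mol.

238.71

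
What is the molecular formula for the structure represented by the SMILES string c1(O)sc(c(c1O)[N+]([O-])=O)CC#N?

C6H4N2O4S

Heavy atoms from the SMILES: 6 C, 2 N, 4 O, 1 S.
Implicit hydrogens by atom environment:
  4 × C (aromatic): no H
  2 × O: 1 H each → 2
  1 × C: 2 H
  1 × C: no H
  1 × N: no H
  1 × N (charge +1): no H
  1 × O: no H
  1 × O (charge -1): no H
  1 × S (aromatic): no H
  Total hydrogens = 4.
Molecular formula: C6H4N2O4S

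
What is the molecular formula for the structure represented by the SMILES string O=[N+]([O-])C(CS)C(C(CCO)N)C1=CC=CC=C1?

C12H18N2O3S

Heavy atoms from the SMILES: 12 C, 2 N, 3 O, 1 S.
Implicit hydrogens by atom environment:
  5 × C (aromatic): 1 H each → 5
  3 × C: 2 H each → 6
  3 × C: 1 H each → 3
  1 × C (aromatic): no H
  1 × N: 2 H
  1 × N (charge +1): no H
  1 × O: 1 H
  1 × O: no H
  1 × O (charge -1): no H
  1 × S: 1 H
  Total hydrogens = 18.
Molecular formula: C12H18N2O3S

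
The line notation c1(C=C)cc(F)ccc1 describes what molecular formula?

Heavy atoms from the SMILES: 8 C, 1 F.
Implicit hydrogens by atom environment:
  4 × C (aromatic): 1 H each → 4
  2 × C (aromatic): no H
  1 × C: 2 H
  1 × C: 1 H
  1 × F: no H
  Total hydrogens = 7.
Molecular formula: C8H7F

C8H7F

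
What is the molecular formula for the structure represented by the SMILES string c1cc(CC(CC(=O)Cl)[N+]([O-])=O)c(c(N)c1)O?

C10H11ClN2O4

Heavy atoms from the SMILES: 10 C, 1 Cl, 2 N, 4 O.
Implicit hydrogens by atom environment:
  3 × C (aromatic): 1 H each → 3
  3 × C (aromatic): no H
  2 × C: 2 H each → 4
  2 × O: no H
  1 × C: 1 H
  1 × C: no H
  1 × Cl: no H
  1 × N: 2 H
  1 × N (charge +1): no H
  1 × O: 1 H
  1 × O (charge -1): no H
  Total hydrogens = 11.
Molecular formula: C10H11ClN2O4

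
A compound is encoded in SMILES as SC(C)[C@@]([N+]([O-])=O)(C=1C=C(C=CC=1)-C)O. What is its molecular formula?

C10H13NO3S

Heavy atoms from the SMILES: 10 C, 1 N, 3 O, 1 S.
Implicit hydrogens by atom environment:
  4 × C (aromatic): 1 H each → 4
  2 × C: 3 H each → 6
  2 × C (aromatic): no H
  1 × C: 1 H
  1 × C: no H
  1 × N (charge +1): no H
  1 × O: 1 H
  1 × O: no H
  1 × O (charge -1): no H
  1 × S: 1 H
  Total hydrogens = 13.
Molecular formula: C10H13NO3S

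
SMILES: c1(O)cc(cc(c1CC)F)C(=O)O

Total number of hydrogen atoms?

9

Hydrogens are implicit in SMILES; fill each atom to its normal valence:
  4 × C (aromatic): no H
  2 × C (aromatic): 1 H each → 2
  2 × O: 1 H each → 2
  1 × C: 3 H
  1 × C: 2 H
  1 × C: no H
  1 × F: no H
  1 × O: no H
  Total hydrogens = 9.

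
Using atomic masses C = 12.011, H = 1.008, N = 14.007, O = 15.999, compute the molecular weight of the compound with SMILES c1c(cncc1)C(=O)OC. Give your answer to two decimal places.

137.14

Molecular formula: C7H7NO2.
M = 7×12.011 + 7×1.008 + 1×14.007 + 2×15.999 = 137.14 g/mol.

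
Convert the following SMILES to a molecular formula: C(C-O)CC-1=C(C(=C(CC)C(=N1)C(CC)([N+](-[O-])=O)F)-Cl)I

Heavy atoms from the SMILES: 13 C, 1 Cl, 1 F, 1 I, 2 N, 3 O.
Implicit hydrogens by atom environment:
  5 × C: 2 H each → 10
  5 × C (aromatic): no H
  2 × C: 3 H each → 6
  1 × C: no H
  1 × Cl: no H
  1 × F: no H
  1 × I: no H
  1 × N (aromatic): no H
  1 × N (charge +1): no H
  1 × O: 1 H
  1 × O: no H
  1 × O (charge -1): no H
  Total hydrogens = 17.
Molecular formula: C13H17ClFIN2O3

C13H17ClFIN2O3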